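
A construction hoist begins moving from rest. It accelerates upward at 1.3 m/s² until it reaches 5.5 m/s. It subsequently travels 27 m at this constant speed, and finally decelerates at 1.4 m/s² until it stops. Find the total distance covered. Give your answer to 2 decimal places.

Phase 1 (accelerating): v₀ = 0 m/s, a = 1.3 m/s².
v = v₀ + at → t = (5.5 − 0) / 1.3 = 4.23 s
v² = v₀² + 2aΔx → Δx = (5.5² − 0²)/(2·1.3) = 11.6 m

Phase 2 (constant speed): v₀ = 5.50 m/s, a = 0 m/s².
Constant speed: t = d/v = 27/5.50 = 4.91 s

Phase 3 (decelerating): v₀ = 5.50 m/s, a = -1.4 m/s².
v = v₀ + at → t = (0 − 5.50) / -1.4 = 3.93 s
v² = v₀² + 2aΔx → Δx = (0² − 5.50²)/(2·-1.4) = 10.8 m
Total distance = 11.6 + 27.0 + 10.8 = 49.4 m

49.44 m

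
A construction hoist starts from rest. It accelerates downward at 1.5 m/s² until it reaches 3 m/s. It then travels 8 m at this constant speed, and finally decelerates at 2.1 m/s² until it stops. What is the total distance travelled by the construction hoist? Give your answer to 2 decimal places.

Phase 1 (accelerating): v₀ = 0 m/s, a = 1.5 m/s².
v = v₀ + at → t = (3 − 0) / 1.5 = 2.00 s
v² = v₀² + 2aΔx → Δx = (3² − 0²)/(2·1.5) = 3.00 m

Phase 2 (constant speed): v₀ = 3.00 m/s, a = 0 m/s².
Constant speed: t = d/v = 8/3.00 = 2.67 s

Phase 3 (decelerating): v₀ = 3.00 m/s, a = -2.1 m/s².
v = v₀ + at → t = (0 − 3.00) / -2.1 = 1.43 s
v² = v₀² + 2aΔx → Δx = (0² − 3.00²)/(2·-2.1) = 2.14 m
Total distance = 3.00 + 8.00 + 2.14 = 13.1 m

13.14 m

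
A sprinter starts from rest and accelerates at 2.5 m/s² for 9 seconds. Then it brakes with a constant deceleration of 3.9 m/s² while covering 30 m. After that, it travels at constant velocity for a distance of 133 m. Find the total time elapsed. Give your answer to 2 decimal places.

Phase 1 (accelerating): v₀ = 0 m/s, a = 2.5 m/s².
v = v₀ + at = 0 + (2.5)(9) = 22.5 m/s
Δx = v₀t + ½at² = 0·9 + 0.5·2.5·9² = 101 m

Phase 2 (decelerating): v₀ = 22.5 m/s, a = -3.9 m/s².
v² = v₀² + 2aΔx = 22.5² + 2·-3.9·30 = 272 → v = 16.5 m/s
t = (v − v₀)/a = (16.5 − 22.5)/-3.9 = 1.54 s

Phase 3 (constant speed): v₀ = 16.5 m/s, a = 0 m/s².
Constant speed: t = d/v = 133/16.5 = 8.06 s
Total time = 9.00 + 1.54 + 8.06 = 18.6 s

18.60 s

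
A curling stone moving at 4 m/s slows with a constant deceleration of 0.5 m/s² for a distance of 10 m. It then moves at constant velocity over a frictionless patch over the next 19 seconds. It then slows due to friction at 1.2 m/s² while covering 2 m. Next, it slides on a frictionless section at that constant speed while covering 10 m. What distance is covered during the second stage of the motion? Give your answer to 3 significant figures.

46.5 m

Phase 1 (decelerating): v₀ = 4.00 m/s, a = -0.5 m/s².
v² = v₀² + 2aΔx = 4.00² + 2·-0.5·10 = 6.00 → v = 2.45 m/s
t = (v − v₀)/a = (2.45 − 4.00)/-0.5 = 3.10 s

Phase 2 (constant speed): v₀ = 2.45 m/s, a = 0 m/s².
v = v₀ + at = 2.45 + (0)(19) = 2.45 m/s
Δx = v₀t + ½at² = 2.45·19 + 0.5·0·19² = 46.5 m
Distance in phase 2 = 46.5 m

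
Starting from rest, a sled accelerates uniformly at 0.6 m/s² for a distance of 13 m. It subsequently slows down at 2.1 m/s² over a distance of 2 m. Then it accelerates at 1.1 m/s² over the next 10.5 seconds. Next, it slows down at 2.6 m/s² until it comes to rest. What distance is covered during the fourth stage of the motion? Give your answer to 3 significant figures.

Phase 1 (accelerating): v₀ = 0 m/s, a = 0.6 m/s².
v² = v₀² + 2aΔx = 0² + 2·0.6·13 = 15.6 → v = 3.95 m/s
t = (v − v₀)/a = (3.95 − 0)/0.6 = 6.58 s

Phase 2 (decelerating): v₀ = 3.95 m/s, a = -2.1 m/s².
v² = v₀² + 2aΔx = 3.95² + 2·-2.1·2 = 7.20 → v = 2.68 m/s
t = (v − v₀)/a = (2.68 − 3.95)/-2.1 = 0.603 s

Phase 3 (accelerating): v₀ = 2.68 m/s, a = 1.1 m/s².
v = v₀ + at = 2.68 + (1.1)(10.5) = 14.2 m/s
Δx = v₀t + ½at² = 2.68·10.5 + 0.5·1.1·10.5² = 88.8 m

Phase 4 (decelerating): v₀ = 14.2 m/s, a = -2.6 m/s².
v = v₀ + at → t = (0 − 14.2) / -2.6 = 5.47 s
v² = v₀² + 2aΔx → Δx = (0² − 14.2²)/(2·-2.6) = 39.0 m
Distance in phase 4 = 39.0 m

39.0 m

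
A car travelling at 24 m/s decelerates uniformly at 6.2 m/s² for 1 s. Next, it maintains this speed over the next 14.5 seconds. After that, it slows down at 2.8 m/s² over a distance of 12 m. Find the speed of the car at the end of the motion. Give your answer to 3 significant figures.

Phase 1 (decelerating): v₀ = 24.0 m/s, a = -6.2 m/s².
v = v₀ + at = 24.0 + (-6.2)(1) = 17.8 m/s
Δx = v₀t + ½at² = 24.0·1 + 0.5·-6.2·1² = 20.9 m

Phase 2 (constant speed): v₀ = 17.8 m/s, a = 0 m/s².
v = v₀ + at = 17.8 + (0)(14.5) = 17.8 m/s
Δx = v₀t + ½at² = 17.8·14.5 + 0.5·0·14.5² = 258 m

Phase 3 (decelerating): v₀ = 17.8 m/s, a = -2.8 m/s².
v² = v₀² + 2aΔx = 17.8² + 2·-2.8·12 = 250 → v = 15.8 m/s
t = (v − v₀)/a = (15.8 − 17.8)/-2.8 = 0.714 s
Final speed = 15.8 m/s

15.8 m/s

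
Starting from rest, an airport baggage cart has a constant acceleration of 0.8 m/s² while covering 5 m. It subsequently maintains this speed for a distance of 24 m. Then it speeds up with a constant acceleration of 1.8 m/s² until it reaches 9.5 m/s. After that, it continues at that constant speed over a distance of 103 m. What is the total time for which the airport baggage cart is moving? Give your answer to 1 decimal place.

26.6 s

Phase 1 (accelerating): v₀ = 0 m/s, a = 0.8 m/s².
v² = v₀² + 2aΔx = 0² + 2·0.8·5 = 8.00 → v = 2.83 m/s
t = (v − v₀)/a = (2.83 − 0)/0.8 = 3.54 s

Phase 2 (constant speed): v₀ = 2.83 m/s, a = 0 m/s².
Constant speed: t = d/v = 24/2.83 = 8.49 s

Phase 3 (accelerating): v₀ = 2.83 m/s, a = 1.8 m/s².
v = v₀ + at → t = (9.5 − 2.83) / 1.8 = 3.71 s
v² = v₀² + 2aΔx → Δx = (9.5² − 2.83²)/(2·1.8) = 22.8 m

Phase 4 (constant speed): v₀ = 9.50 m/s, a = 0 m/s².
Constant speed: t = d/v = 103/9.50 = 10.8 s
Total time = 3.54 + 8.49 + 3.71 + 10.8 = 26.6 s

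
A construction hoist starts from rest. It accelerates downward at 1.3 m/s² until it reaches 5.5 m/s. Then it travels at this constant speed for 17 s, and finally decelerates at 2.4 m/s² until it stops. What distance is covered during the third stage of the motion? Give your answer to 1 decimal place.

Phase 1 (accelerating): v₀ = 0 m/s, a = 1.3 m/s².
v = v₀ + at → t = (5.5 − 0) / 1.3 = 4.23 s
v² = v₀² + 2aΔx → Δx = (5.5² − 0²)/(2·1.3) = 11.6 m

Phase 2 (constant speed): v₀ = 5.50 m/s, a = 0 m/s².
v = v₀ + at = 5.50 + (0)(17) = 5.50 m/s
Δx = v₀t + ½at² = 5.50·17 + 0.5·0·17² = 93.5 m

Phase 3 (decelerating): v₀ = 5.50 m/s, a = -2.4 m/s².
v = v₀ + at → t = (0 − 5.50) / -2.4 = 2.29 s
v² = v₀² + 2aΔx → Δx = (0² − 5.50²)/(2·-2.4) = 6.30 m
Distance in phase 3 = 6.30 m

6.3 m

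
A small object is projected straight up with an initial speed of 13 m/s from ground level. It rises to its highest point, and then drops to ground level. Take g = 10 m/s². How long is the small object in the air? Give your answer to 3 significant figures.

Phase 1 (rising): v₀ = 13.0 m/s, a = -10 m/s².
v = v₀ + at → t = (0 − 13.0) / -10 = 1.30 s
v² = v₀² + 2aΔx → Δx = (0² − 13.0²)/(2·-10) = 8.45 m

Phase 2 (falling): v₀ = 0 m/s, a = -10 m/s².
Falls 8.45 m from rest: t = √(2·8.45/10) = 1.30 s; v = g·t = 13.0 m/s.
Total time = 1.30 + 1.30 = 2.60 s

2.60 s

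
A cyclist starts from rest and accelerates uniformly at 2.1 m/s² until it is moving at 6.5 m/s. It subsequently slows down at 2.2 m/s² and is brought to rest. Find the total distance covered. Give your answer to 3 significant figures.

19.7 m

Phase 1 (accelerating): v₀ = 0 m/s, a = 2.1 m/s².
v = v₀ + at → t = (6.5 − 0) / 2.1 = 3.10 s
v² = v₀² + 2aΔx → Δx = (6.5² − 0²)/(2·2.1) = 10.1 m

Phase 2 (decelerating): v₀ = 6.50 m/s, a = -2.2 m/s².
v = v₀ + at → t = (0 − 6.50) / -2.2 = 2.95 s
v² = v₀² + 2aΔx → Δx = (0² − 6.50²)/(2·-2.2) = 9.60 m
Total distance = 10.1 + 9.60 = 19.7 m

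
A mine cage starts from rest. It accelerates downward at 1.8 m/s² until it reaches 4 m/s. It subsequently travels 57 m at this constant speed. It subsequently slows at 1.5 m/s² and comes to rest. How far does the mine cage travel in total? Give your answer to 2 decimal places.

66.78 m

Phase 1 (accelerating): v₀ = 0 m/s, a = 1.8 m/s².
v = v₀ + at → t = (4 − 0) / 1.8 = 2.22 s
v² = v₀² + 2aΔx → Δx = (4² − 0²)/(2·1.8) = 4.44 m

Phase 2 (constant speed): v₀ = 4.00 m/s, a = 0 m/s².
Constant speed: t = d/v = 57/4.00 = 14.2 s

Phase 3 (decelerating): v₀ = 4.00 m/s, a = -1.5 m/s².
v = v₀ + at → t = (0 − 4.00) / -1.5 = 2.67 s
v² = v₀² + 2aΔx → Δx = (0² − 4.00²)/(2·-1.5) = 5.33 m
Total distance = 4.44 + 57.0 + 5.33 = 66.8 m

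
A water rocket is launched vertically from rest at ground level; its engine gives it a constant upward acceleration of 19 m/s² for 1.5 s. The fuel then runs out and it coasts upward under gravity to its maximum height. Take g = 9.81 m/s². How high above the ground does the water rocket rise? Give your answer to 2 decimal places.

62.77 m

Phase 1 (powered ascent): v₀ = 0 m/s, a = 19 m/s².
v = v₀ + at = 0 + (19)(1.5) = 28.5 m/s
Δx = v₀t + ½at² = 0·1.5 + 0.5·19·1.5² = 21.4 m

Phase 2 (coasting upward): v₀ = 28.5 m/s, a = -9.81 m/s².
v = v₀ + at → t = (0 − 28.5) / -9.81 = 2.91 s
v² = v₀² + 2aΔx → Δx = (0² − 28.5²)/(2·-9.81) = 41.4 m
Maximum height = 21.4 + 41.4 = 62.8 m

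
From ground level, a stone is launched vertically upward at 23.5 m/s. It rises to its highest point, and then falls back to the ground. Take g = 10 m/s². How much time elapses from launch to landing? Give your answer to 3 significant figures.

Phase 1 (rising): v₀ = 23.5 m/s, a = -10 m/s².
v = v₀ + at → t = (0 − 23.5) / -10 = 2.35 s
v² = v₀² + 2aΔx → Δx = (0² − 23.5²)/(2·-10) = 27.6 m

Phase 2 (falling): v₀ = 0 m/s, a = -10 m/s².
Falls 27.6 m from rest: t = √(2·27.6/10) = 2.35 s; v = g·t = 23.5 m/s.
Total time = 2.35 + 2.35 = 4.70 s

4.70 s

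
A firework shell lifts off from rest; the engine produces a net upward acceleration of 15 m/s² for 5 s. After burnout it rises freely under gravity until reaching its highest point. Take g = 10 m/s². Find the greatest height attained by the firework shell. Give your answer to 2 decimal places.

Phase 1 (powered ascent): v₀ = 0 m/s, a = 15 m/s².
v = v₀ + at = 0 + (15)(5) = 75.0 m/s
Δx = v₀t + ½at² = 0·5 + 0.5·15·5² = 188 m

Phase 2 (coasting upward): v₀ = 75.0 m/s, a = -10 m/s².
v = v₀ + at → t = (0 − 75.0) / -10 = 7.50 s
v² = v₀² + 2aΔx → Δx = (0² − 75.0²)/(2·-10) = 281 m
Maximum height = 188 + 281 = 469 m

468.75 m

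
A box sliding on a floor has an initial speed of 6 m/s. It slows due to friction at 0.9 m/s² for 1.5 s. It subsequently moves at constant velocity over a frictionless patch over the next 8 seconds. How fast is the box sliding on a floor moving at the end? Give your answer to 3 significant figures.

4.65 m/s

Phase 1 (decelerating): v₀ = 6.00 m/s, a = -0.9 m/s².
v = v₀ + at = 6.00 + (-0.9)(1.5) = 4.65 m/s
Δx = v₀t + ½at² = 6.00·1.5 + 0.5·-0.9·1.5² = 7.99 m

Phase 2 (constant speed): v₀ = 4.65 m/s, a = 0 m/s².
v = v₀ + at = 4.65 + (0)(8) = 4.65 m/s
Δx = v₀t + ½at² = 4.65·8 + 0.5·0·8² = 37.2 m
Final speed = 4.65 m/s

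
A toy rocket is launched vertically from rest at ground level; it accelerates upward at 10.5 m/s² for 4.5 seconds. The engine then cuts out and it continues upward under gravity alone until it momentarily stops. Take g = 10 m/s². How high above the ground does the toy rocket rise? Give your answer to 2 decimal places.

217.94 m

Phase 1 (powered ascent): v₀ = 0 m/s, a = 10.5 m/s².
v = v₀ + at = 0 + (10.5)(4.5) = 47.2 m/s
Δx = v₀t + ½at² = 0·4.5 + 0.5·10.5·4.5² = 106 m

Phase 2 (coasting upward): v₀ = 47.2 m/s, a = -10 m/s².
v = v₀ + at → t = (0 − 47.2) / -10 = 4.72 s
v² = v₀² + 2aΔx → Δx = (0² − 47.2²)/(2·-10) = 112 m
Maximum height = 106 + 112 = 218 m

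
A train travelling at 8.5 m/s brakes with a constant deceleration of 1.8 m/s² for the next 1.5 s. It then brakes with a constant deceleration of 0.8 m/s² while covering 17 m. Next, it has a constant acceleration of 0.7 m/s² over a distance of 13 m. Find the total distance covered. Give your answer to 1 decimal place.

40.7 m

Phase 1 (decelerating): v₀ = 8.50 m/s, a = -1.8 m/s².
v = v₀ + at = 8.50 + (-1.8)(1.5) = 5.80 m/s
Δx = v₀t + ½at² = 8.50·1.5 + 0.5·-1.8·1.5² = 10.7 m

Phase 2 (decelerating): v₀ = 5.80 m/s, a = -0.8 m/s².
v² = v₀² + 2aΔx = 5.80² + 2·-0.8·17 = 6.44 → v = 2.54 m/s
t = (v − v₀)/a = (2.54 − 5.80)/-0.8 = 4.08 s

Phase 3 (accelerating): v₀ = 2.54 m/s, a = 0.7 m/s².
v² = v₀² + 2aΔx = 2.54² + 2·0.7·13 = 24.6 → v = 4.96 m/s
t = (v − v₀)/a = (4.96 − 2.54)/0.7 = 3.47 s
Total distance = 10.7 + 17.0 + 13.0 = 40.7 m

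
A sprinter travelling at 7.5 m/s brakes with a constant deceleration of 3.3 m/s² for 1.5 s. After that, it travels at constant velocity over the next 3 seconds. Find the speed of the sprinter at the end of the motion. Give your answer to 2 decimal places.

2.55 m/s

Phase 1 (decelerating): v₀ = 7.50 m/s, a = -3.3 m/s².
v = v₀ + at = 7.50 + (-3.3)(1.5) = 2.55 m/s
Δx = v₀t + ½at² = 7.50·1.5 + 0.5·-3.3·1.5² = 7.54 m

Phase 2 (constant speed): v₀ = 2.55 m/s, a = 0 m/s².
v = v₀ + at = 2.55 + (0)(3) = 2.55 m/s
Δx = v₀t + ½at² = 2.55·3 + 0.5·0·3² = 7.65 m
Final speed = 2.55 m/s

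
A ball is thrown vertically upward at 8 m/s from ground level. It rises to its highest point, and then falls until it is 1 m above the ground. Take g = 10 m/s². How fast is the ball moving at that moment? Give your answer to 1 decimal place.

Phase 1 (rising): v₀ = 8.00 m/s, a = -10 m/s².
v = v₀ + at → t = (0 − 8.00) / -10 = 0.800 s
v² = v₀² + 2aΔx → Δx = (0² − 8.00²)/(2·-10) = 3.20 m

Phase 2 (falling): v₀ = 0 m/s, a = -10 m/s².
Falls 2.20 m from rest: t = √(2·2.20/10) = 0.663 s; v = g·t = 6.63 m/s.
Final speed = 6.63 m/s

6.6 m/s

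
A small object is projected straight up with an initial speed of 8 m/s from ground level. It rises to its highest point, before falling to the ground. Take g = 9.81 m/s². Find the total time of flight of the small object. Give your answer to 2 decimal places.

Phase 1 (rising): v₀ = 8.00 m/s, a = -9.81 m/s².
v = v₀ + at → t = (0 − 8.00) / -9.81 = 0.815 s
v² = v₀² + 2aΔx → Δx = (0² − 8.00²)/(2·-9.81) = 3.26 m

Phase 2 (falling): v₀ = 0 m/s, a = -9.81 m/s².
Falls 3.26 m from rest: t = √(2·3.26/9.81) = 0.815 s; v = g·t = 8.00 m/s.
Total time = 0.815 + 0.815 = 1.63 s

1.63 s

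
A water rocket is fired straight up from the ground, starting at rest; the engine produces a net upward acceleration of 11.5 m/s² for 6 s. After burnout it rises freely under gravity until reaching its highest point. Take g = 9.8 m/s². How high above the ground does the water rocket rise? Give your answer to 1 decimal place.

Phase 1 (powered ascent): v₀ = 0 m/s, a = 11.5 m/s².
v = v₀ + at = 0 + (11.5)(6) = 69.0 m/s
Δx = v₀t + ½at² = 0·6 + 0.5·11.5·6² = 207 m

Phase 2 (coasting upward): v₀ = 69.0 m/s, a = -9.8 m/s².
v = v₀ + at → t = (0 − 69.0) / -9.8 = 7.04 s
v² = v₀² + 2aΔx → Δx = (0² − 69.0²)/(2·-9.8) = 243 m
Maximum height = 207 + 243 = 450 m

449.9 m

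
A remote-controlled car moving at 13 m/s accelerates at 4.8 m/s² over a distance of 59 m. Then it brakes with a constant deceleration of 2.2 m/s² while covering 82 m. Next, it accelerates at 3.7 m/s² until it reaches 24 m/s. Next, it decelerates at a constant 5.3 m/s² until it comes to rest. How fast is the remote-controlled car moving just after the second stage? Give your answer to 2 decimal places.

19.35 m/s

Phase 1 (accelerating): v₀ = 13.0 m/s, a = 4.8 m/s².
v² = v₀² + 2aΔx = 13.0² + 2·4.8·59 = 735 → v = 27.1 m/s
t = (v − v₀)/a = (27.1 − 13.0)/4.8 = 2.94 s

Phase 2 (decelerating): v₀ = 27.1 m/s, a = -2.2 m/s².
v² = v₀² + 2aΔx = 27.1² + 2·-2.2·82 = 375 → v = 19.4 m/s
t = (v − v₀)/a = (19.4 − 27.1)/-2.2 = 3.53 s
Speed at end of phase 2 = 19.4 m/s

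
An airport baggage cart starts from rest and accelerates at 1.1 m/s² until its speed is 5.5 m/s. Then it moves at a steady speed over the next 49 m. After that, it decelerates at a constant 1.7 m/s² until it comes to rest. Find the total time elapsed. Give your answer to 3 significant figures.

Phase 1 (accelerating): v₀ = 0 m/s, a = 1.1 m/s².
v = v₀ + at → t = (5.5 − 0) / 1.1 = 5.00 s
v² = v₀² + 2aΔx → Δx = (5.5² − 0²)/(2·1.1) = 13.7 m

Phase 2 (constant speed): v₀ = 5.50 m/s, a = 0 m/s².
Constant speed: t = d/v = 49/5.50 = 8.91 s

Phase 3 (decelerating): v₀ = 5.50 m/s, a = -1.7 m/s².
v = v₀ + at → t = (0 − 5.50) / -1.7 = 3.24 s
v² = v₀² + 2aΔx → Δx = (0² − 5.50²)/(2·-1.7) = 8.90 m
Total time = 5.00 + 8.91 + 3.24 = 17.1 s

17.1 s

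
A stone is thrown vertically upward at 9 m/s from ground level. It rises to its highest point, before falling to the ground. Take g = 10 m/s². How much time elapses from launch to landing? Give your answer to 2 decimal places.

Phase 1 (rising): v₀ = 9.00 m/s, a = -10 m/s².
v = v₀ + at → t = (0 − 9.00) / -10 = 0.900 s
v² = v₀² + 2aΔx → Δx = (0² − 9.00²)/(2·-10) = 4.05 m

Phase 2 (falling): v₀ = 0 m/s, a = -10 m/s².
Falls 4.05 m from rest: t = √(2·4.05/10) = 0.900 s; v = g·t = 9.00 m/s.
Total time = 0.900 + 0.900 = 1.80 s

1.80 s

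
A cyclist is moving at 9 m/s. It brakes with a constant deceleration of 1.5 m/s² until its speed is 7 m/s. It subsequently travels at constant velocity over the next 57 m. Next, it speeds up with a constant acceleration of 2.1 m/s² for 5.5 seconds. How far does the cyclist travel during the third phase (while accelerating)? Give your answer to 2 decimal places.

Phase 1 (decelerating): v₀ = 9.00 m/s, a = -1.5 m/s².
v = v₀ + at → t = (7 − 9.00) / -1.5 = 1.33 s
v² = v₀² + 2aΔx → Δx = (7² − 9.00²)/(2·-1.5) = 10.7 m

Phase 2 (constant speed): v₀ = 7.00 m/s, a = 0 m/s².
Constant speed: t = d/v = 57/7.00 = 8.14 s

Phase 3 (accelerating): v₀ = 7.00 m/s, a = 2.1 m/s².
v = v₀ + at = 7.00 + (2.1)(5.5) = 18.6 m/s
Δx = v₀t + ½at² = 7.00·5.5 + 0.5·2.1·5.5² = 70.3 m
Distance in phase 3 = 70.3 m

70.26 m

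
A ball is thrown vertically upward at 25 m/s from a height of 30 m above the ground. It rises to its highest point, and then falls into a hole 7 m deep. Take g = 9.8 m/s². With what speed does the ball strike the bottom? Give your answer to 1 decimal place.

Phase 1 (rising): v₀ = 25.0 m/s, a = -9.8 m/s².
v = v₀ + at → t = (0 − 25.0) / -9.8 = 2.55 s
v² = v₀² + 2aΔx → Δx = (0² − 25.0²)/(2·-9.8) = 31.9 m

Phase 2 (falling): v₀ = 0 m/s, a = -9.8 m/s².
Falls 68.9 m from rest: t = √(2·68.9/9.8) = 3.75 s; v = g·t = 36.7 m/s.
Final speed = 36.7 m/s

36.7 m/s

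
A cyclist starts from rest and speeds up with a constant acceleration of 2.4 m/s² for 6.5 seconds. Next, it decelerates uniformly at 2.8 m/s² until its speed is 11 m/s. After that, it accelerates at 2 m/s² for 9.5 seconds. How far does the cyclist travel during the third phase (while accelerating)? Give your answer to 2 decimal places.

Phase 1 (accelerating): v₀ = 0 m/s, a = 2.4 m/s².
v = v₀ + at = 0 + (2.4)(6.5) = 15.6 m/s
Δx = v₀t + ½at² = 0·6.5 + 0.5·2.4·6.5² = 50.7 m

Phase 2 (decelerating): v₀ = 15.6 m/s, a = -2.8 m/s².
v = v₀ + at → t = (11 − 15.6) / -2.8 = 1.64 s
v² = v₀² + 2aΔx → Δx = (11² − 15.6²)/(2·-2.8) = 21.8 m

Phase 3 (accelerating): v₀ = 11.0 m/s, a = 2 m/s².
v = v₀ + at = 11.0 + (2)(9.5) = 30.0 m/s
Δx = v₀t + ½at² = 11.0·9.5 + 0.5·2·9.5² = 195 m
Distance in phase 3 = 195 m

194.75 m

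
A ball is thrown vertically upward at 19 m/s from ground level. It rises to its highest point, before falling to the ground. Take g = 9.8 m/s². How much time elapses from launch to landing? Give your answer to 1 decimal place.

Phase 1 (rising): v₀ = 19.0 m/s, a = -9.8 m/s².
v = v₀ + at → t = (0 − 19.0) / -9.8 = 1.94 s
v² = v₀² + 2aΔx → Δx = (0² − 19.0²)/(2·-9.8) = 18.4 m

Phase 2 (falling): v₀ = 0 m/s, a = -9.8 m/s².
Falls 18.4 m from rest: t = √(2·18.4/9.8) = 1.94 s; v = g·t = 19.0 m/s.
Total time = 1.94 + 1.94 = 3.88 s

3.9 s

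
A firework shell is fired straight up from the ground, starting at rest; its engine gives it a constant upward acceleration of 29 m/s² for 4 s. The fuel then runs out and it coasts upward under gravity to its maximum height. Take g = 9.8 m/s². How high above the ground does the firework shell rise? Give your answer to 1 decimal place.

918.5 m

Phase 1 (powered ascent): v₀ = 0 m/s, a = 29 m/s².
v = v₀ + at = 0 + (29)(4) = 116 m/s
Δx = v₀t + ½at² = 0·4 + 0.5·29·4² = 232 m

Phase 2 (coasting upward): v₀ = 116 m/s, a = -9.8 m/s².
v = v₀ + at → t = (0 − 116) / -9.8 = 11.8 s
v² = v₀² + 2aΔx → Δx = (0² − 116²)/(2·-9.8) = 687 m
Maximum height = 232 + 687 = 919 m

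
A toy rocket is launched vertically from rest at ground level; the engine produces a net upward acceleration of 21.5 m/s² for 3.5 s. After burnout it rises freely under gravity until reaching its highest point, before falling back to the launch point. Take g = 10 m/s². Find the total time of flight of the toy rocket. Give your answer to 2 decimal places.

Phase 1 (powered ascent): v₀ = 0 m/s, a = 21.5 m/s².
v = v₀ + at = 0 + (21.5)(3.5) = 75.2 m/s
Δx = v₀t + ½at² = 0·3.5 + 0.5·21.5·3.5² = 132 m

Phase 2 (coasting upward): v₀ = 75.2 m/s, a = -10 m/s².
v = v₀ + at → t = (0 − 75.2) / -10 = 7.53 s
v² = v₀² + 2aΔx → Δx = (0² − 75.2²)/(2·-10) = 283 m

Phase 3 (free fall): v₀ = 0 m/s, a = -10 m/s².
Falls 415 m from rest: t = √(2·415/10) = 9.11 s; v = g·t = 91.1 m/s.
Total time = 3.50 + 7.53 + 9.11 = 20.1 s

20.13 s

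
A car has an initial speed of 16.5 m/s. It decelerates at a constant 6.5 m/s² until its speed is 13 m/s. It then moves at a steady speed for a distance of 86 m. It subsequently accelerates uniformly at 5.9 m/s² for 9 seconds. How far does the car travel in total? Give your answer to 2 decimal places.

Phase 1 (decelerating): v₀ = 16.5 m/s, a = -6.5 m/s².
v = v₀ + at → t = (13 − 16.5) / -6.5 = 0.538 s
v² = v₀² + 2aΔx → Δx = (13² − 16.5²)/(2·-6.5) = 7.94 m

Phase 2 (constant speed): v₀ = 13.0 m/s, a = 0 m/s².
Constant speed: t = d/v = 86/13.0 = 6.62 s

Phase 3 (accelerating): v₀ = 13.0 m/s, a = 5.9 m/s².
v = v₀ + at = 13.0 + (5.9)(9) = 66.1 m/s
Δx = v₀t + ½at² = 13.0·9 + 0.5·5.9·9² = 356 m
Total distance = 7.94 + 86.0 + 356 = 450 m

449.89 m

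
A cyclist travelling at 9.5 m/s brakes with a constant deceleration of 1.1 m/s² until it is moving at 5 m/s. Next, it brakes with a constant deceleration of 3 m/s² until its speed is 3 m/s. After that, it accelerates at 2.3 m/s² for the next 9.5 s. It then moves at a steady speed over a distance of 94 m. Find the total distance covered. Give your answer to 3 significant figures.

259 m

Phase 1 (decelerating): v₀ = 9.50 m/s, a = -1.1 m/s².
v = v₀ + at → t = (5 − 9.50) / -1.1 = 4.09 s
v² = v₀² + 2aΔx → Δx = (5² − 9.50²)/(2·-1.1) = 29.7 m

Phase 2 (decelerating): v₀ = 5.00 m/s, a = -3 m/s².
v = v₀ + at → t = (3 − 5.00) / -3 = 0.667 s
v² = v₀² + 2aΔx → Δx = (3² − 5.00²)/(2·-3) = 2.67 m

Phase 3 (accelerating): v₀ = 3.00 m/s, a = 2.3 m/s².
v = v₀ + at = 3.00 + (2.3)(9.5) = 24.8 m/s
Δx = v₀t + ½at² = 3.00·9.5 + 0.5·2.3·9.5² = 132 m

Phase 4 (constant speed): v₀ = 24.8 m/s, a = 0 m/s².
Constant speed: t = d/v = 94/24.8 = 3.78 s
Total distance = 29.7 + 2.67 + 132 + 94.0 = 259 m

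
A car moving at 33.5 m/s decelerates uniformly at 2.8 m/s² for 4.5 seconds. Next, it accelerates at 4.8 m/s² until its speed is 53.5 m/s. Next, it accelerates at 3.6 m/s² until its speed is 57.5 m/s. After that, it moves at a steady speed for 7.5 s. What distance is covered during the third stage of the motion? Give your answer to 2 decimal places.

Phase 1 (decelerating): v₀ = 33.5 m/s, a = -2.8 m/s².
v = v₀ + at = 33.5 + (-2.8)(4.5) = 20.9 m/s
Δx = v₀t + ½at² = 33.5·4.5 + 0.5·-2.8·4.5² = 122 m

Phase 2 (accelerating): v₀ = 20.9 m/s, a = 4.8 m/s².
v = v₀ + at → t = (53.5 − 20.9) / 4.8 = 6.79 s
v² = v₀² + 2aΔx → Δx = (53.5² − 20.9²)/(2·4.8) = 253 m

Phase 3 (accelerating): v₀ = 53.5 m/s, a = 3.6 m/s².
v = v₀ + at → t = (57.5 − 53.5) / 3.6 = 1.11 s
v² = v₀² + 2aΔx → Δx = (57.5² − 53.5²)/(2·3.6) = 61.7 m
Distance in phase 3 = 61.7 m

61.67 m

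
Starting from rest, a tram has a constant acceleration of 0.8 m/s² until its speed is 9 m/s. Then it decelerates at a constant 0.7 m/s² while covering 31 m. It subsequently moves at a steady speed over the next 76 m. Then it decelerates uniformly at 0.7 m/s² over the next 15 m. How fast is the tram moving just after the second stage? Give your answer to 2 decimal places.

6.13 m/s

Phase 1 (accelerating): v₀ = 0 m/s, a = 0.8 m/s².
v = v₀ + at → t = (9 − 0) / 0.8 = 11.2 s
v² = v₀² + 2aΔx → Δx = (9² − 0²)/(2·0.8) = 50.6 m

Phase 2 (decelerating): v₀ = 9.00 m/s, a = -0.7 m/s².
v² = v₀² + 2aΔx = 9.00² + 2·-0.7·31 = 37.6 → v = 6.13 m/s
t = (v − v₀)/a = (6.13 − 9.00)/-0.7 = 4.10 s
Speed at end of phase 2 = 6.13 m/s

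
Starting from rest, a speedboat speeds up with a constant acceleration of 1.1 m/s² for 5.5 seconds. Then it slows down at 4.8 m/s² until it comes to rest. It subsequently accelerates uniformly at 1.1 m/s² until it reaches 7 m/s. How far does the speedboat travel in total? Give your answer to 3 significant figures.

Phase 1 (accelerating): v₀ = 0 m/s, a = 1.1 m/s².
v = v₀ + at = 0 + (1.1)(5.5) = 6.05 m/s
Δx = v₀t + ½at² = 0·5.5 + 0.5·1.1·5.5² = 16.6 m

Phase 2 (decelerating): v₀ = 6.05 m/s, a = -4.8 m/s².
v = v₀ + at → t = (0 − 6.05) / -4.8 = 1.26 s
v² = v₀² + 2aΔx → Δx = (0² − 6.05²)/(2·-4.8) = 3.81 m

Phase 3 (accelerating): v₀ = 0 m/s, a = 1.1 m/s².
v = v₀ + at → t = (7 − 0) / 1.1 = 6.36 s
v² = v₀² + 2aΔx → Δx = (7² − 0²)/(2·1.1) = 22.3 m
Total distance = 16.6 + 3.81 + 22.3 = 42.7 m

42.7 m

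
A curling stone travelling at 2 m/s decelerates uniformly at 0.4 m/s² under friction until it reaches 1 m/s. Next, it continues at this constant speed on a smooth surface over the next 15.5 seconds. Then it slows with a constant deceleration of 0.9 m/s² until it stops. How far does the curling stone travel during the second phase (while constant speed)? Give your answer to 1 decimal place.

Phase 1 (decelerating): v₀ = 2.00 m/s, a = -0.4 m/s².
v = v₀ + at → t = (1 − 2.00) / -0.4 = 2.50 s
v² = v₀² + 2aΔx → Δx = (1² − 2.00²)/(2·-0.4) = 3.75 m

Phase 2 (constant speed): v₀ = 1.00 m/s, a = 0 m/s².
v = v₀ + at = 1.00 + (0)(15.5) = 1.00 m/s
Δx = v₀t + ½at² = 1.00·15.5 + 0.5·0·15.5² = 15.5 m
Distance in phase 2 = 15.5 m

15.5 m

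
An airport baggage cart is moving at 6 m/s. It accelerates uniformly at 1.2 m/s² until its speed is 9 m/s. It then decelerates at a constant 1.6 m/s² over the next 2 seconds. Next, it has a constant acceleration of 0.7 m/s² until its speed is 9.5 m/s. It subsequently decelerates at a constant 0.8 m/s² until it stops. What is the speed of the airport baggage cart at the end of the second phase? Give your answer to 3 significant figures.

5.80 m/s

Phase 1 (accelerating): v₀ = 6.00 m/s, a = 1.2 m/s².
v = v₀ + at → t = (9 − 6.00) / 1.2 = 2.50 s
v² = v₀² + 2aΔx → Δx = (9² − 6.00²)/(2·1.2) = 18.8 m

Phase 2 (decelerating): v₀ = 9.00 m/s, a = -1.6 m/s².
v = v₀ + at = 9.00 + (-1.6)(2) = 5.80 m/s
Δx = v₀t + ½at² = 9.00·2 + 0.5·-1.6·2² = 14.8 m
Speed at end of phase 2 = 5.80 m/s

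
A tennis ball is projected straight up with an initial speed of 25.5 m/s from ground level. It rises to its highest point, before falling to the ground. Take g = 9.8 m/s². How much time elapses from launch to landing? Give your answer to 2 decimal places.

Phase 1 (rising): v₀ = 25.5 m/s, a = -9.8 m/s².
v = v₀ + at → t = (0 − 25.5) / -9.8 = 2.60 s
v² = v₀² + 2aΔx → Δx = (0² − 25.5²)/(2·-9.8) = 33.2 m

Phase 2 (falling): v₀ = 0 m/s, a = -9.8 m/s².
Falls 33.2 m from rest: t = √(2·33.2/9.8) = 2.60 s; v = g·t = 25.5 m/s.
Total time = 2.60 + 2.60 = 5.20 s

5.20 s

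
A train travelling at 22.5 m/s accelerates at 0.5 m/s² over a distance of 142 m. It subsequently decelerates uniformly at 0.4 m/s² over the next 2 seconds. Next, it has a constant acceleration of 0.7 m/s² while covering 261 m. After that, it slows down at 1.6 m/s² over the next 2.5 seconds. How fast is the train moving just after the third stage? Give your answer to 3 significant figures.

31.2 m/s

Phase 1 (accelerating): v₀ = 22.5 m/s, a = 0.5 m/s².
v² = v₀² + 2aΔx = 22.5² + 2·0.5·142 = 648 → v = 25.5 m/s
t = (v − v₀)/a = (25.5 − 22.5)/0.5 = 5.92 s

Phase 2 (decelerating): v₀ = 25.5 m/s, a = -0.4 m/s².
v = v₀ + at = 25.5 + (-0.4)(2) = 24.7 m/s
Δx = v₀t + ½at² = 25.5·2 + 0.5·-0.4·2² = 50.1 m

Phase 3 (accelerating): v₀ = 24.7 m/s, a = 0.7 m/s².
v² = v₀² + 2aΔx = 24.7² + 2·0.7·261 = 974 → v = 31.2 m/s
t = (v − v₀)/a = (31.2 − 24.7)/0.7 = 9.34 s
Speed at end of phase 3 = 31.2 m/s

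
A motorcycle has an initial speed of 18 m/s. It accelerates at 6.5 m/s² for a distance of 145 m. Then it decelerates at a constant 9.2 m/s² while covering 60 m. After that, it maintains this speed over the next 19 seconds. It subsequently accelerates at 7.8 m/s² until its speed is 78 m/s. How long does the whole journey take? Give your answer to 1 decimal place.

30.7 s

Phase 1 (accelerating): v₀ = 18.0 m/s, a = 6.5 m/s².
v² = v₀² + 2aΔx = 18.0² + 2·6.5·145 = 2210 → v = 47.0 m/s
t = (v − v₀)/a = (47.0 − 18.0)/6.5 = 4.46 s

Phase 2 (decelerating): v₀ = 47.0 m/s, a = -9.2 m/s².
v² = v₀² + 2aΔx = 47.0² + 2·-9.2·60 = 1100 → v = 33.2 m/s
t = (v − v₀)/a = (33.2 − 47.0)/-9.2 = 1.50 s

Phase 3 (constant speed): v₀ = 33.2 m/s, a = 0 m/s².
v = v₀ + at = 33.2 + (0)(19) = 33.2 m/s
Δx = v₀t + ½at² = 33.2·19 + 0.5·0·19² = 632 m

Phase 4 (accelerating): v₀ = 33.2 m/s, a = 7.8 m/s².
v = v₀ + at → t = (78 − 33.2) / 7.8 = 5.74 s
v² = v₀² + 2aΔx → Δx = (78² − 33.2²)/(2·7.8) = 319 m
Total time = 4.46 + 1.50 + 19.0 + 5.74 = 30.7 s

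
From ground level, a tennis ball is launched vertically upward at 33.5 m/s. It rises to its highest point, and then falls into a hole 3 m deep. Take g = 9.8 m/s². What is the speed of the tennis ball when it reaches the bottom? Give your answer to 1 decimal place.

Phase 1 (rising): v₀ = 33.5 m/s, a = -9.8 m/s².
v = v₀ + at → t = (0 − 33.5) / -9.8 = 3.42 s
v² = v₀² + 2aΔx → Δx = (0² − 33.5²)/(2·-9.8) = 57.3 m

Phase 2 (falling): v₀ = 0 m/s, a = -9.8 m/s².
Falls 60.3 m from rest: t = √(2·60.3/9.8) = 3.51 s; v = g·t = 34.4 m/s.
Final speed = 34.4 m/s

34.4 m/s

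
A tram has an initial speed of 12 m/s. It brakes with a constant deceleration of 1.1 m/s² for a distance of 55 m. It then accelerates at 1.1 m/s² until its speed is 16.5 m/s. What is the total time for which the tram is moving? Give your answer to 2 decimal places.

Phase 1 (decelerating): v₀ = 12.0 m/s, a = -1.1 m/s².
v² = v₀² + 2aΔx = 12.0² + 2·-1.1·55 = 23.0 → v = 4.80 m/s
t = (v − v₀)/a = (4.80 − 12.0)/-1.1 = 6.55 s

Phase 2 (accelerating): v₀ = 4.80 m/s, a = 1.1 m/s².
v = v₀ + at → t = (16.5 − 4.80) / 1.1 = 10.6 s
v² = v₀² + 2aΔx → Δx = (16.5² − 4.80²)/(2·1.1) = 113 m
Total time = 6.55 + 10.6 = 17.2 s

17.19 s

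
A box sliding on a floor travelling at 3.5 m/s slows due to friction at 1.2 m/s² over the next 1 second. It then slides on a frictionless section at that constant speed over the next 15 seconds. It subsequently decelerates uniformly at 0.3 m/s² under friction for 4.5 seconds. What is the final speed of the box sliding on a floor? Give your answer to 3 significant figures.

0.950 m/s

Phase 1 (decelerating): v₀ = 3.50 m/s, a = -1.2 m/s².
v = v₀ + at = 3.50 + (-1.2)(1) = 2.30 m/s
Δx = v₀t + ½at² = 3.50·1 + 0.5·-1.2·1² = 2.90 m

Phase 2 (constant speed): v₀ = 2.30 m/s, a = 0 m/s².
v = v₀ + at = 2.30 + (0)(15) = 2.30 m/s
Δx = v₀t + ½at² = 2.30·15 + 0.5·0·15² = 34.5 m

Phase 3 (decelerating): v₀ = 2.30 m/s, a = -0.3 m/s².
v = v₀ + at = 2.30 + (-0.3)(4.5) = 0.950 m/s
Δx = v₀t + ½at² = 2.30·4.5 + 0.5·-0.3·4.5² = 7.31 m
Final speed = 0.950 m/s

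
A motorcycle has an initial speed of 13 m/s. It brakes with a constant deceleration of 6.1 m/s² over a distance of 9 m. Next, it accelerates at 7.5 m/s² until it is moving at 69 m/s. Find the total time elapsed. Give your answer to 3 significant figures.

Phase 1 (decelerating): v₀ = 13.0 m/s, a = -6.1 m/s².
v² = v₀² + 2aΔx = 13.0² + 2·-6.1·9 = 59.2 → v = 7.69 m/s
t = (v − v₀)/a = (7.69 − 13.0)/-6.1 = 0.870 s

Phase 2 (accelerating): v₀ = 7.69 m/s, a = 7.5 m/s².
v = v₀ + at → t = (69 − 7.69) / 7.5 = 8.17 s
v² = v₀² + 2aΔx → Δx = (69² − 7.69²)/(2·7.5) = 313 m
Total time = 0.870 + 8.17 = 9.04 s

9.04 s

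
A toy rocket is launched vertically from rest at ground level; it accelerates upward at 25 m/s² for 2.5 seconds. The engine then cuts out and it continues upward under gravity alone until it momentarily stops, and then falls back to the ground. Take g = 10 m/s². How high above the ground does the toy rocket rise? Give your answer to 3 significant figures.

273 m

Phase 1 (powered ascent): v₀ = 0 m/s, a = 25 m/s².
v = v₀ + at = 0 + (25)(2.5) = 62.5 m/s
Δx = v₀t + ½at² = 0·2.5 + 0.5·25·2.5² = 78.1 m

Phase 2 (coasting upward): v₀ = 62.5 m/s, a = -10 m/s².
v = v₀ + at → t = (0 − 62.5) / -10 = 6.25 s
v² = v₀² + 2aΔx → Δx = (0² − 62.5²)/(2·-10) = 195 m
Maximum height = 78.1 + 195 = 273 m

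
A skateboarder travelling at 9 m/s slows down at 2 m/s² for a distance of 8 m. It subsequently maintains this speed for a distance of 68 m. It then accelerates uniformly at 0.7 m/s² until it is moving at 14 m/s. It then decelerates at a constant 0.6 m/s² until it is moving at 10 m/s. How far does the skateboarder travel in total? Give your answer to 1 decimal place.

261.0 m

Phase 1 (decelerating): v₀ = 9.00 m/s, a = -2 m/s².
v² = v₀² + 2aΔx = 9.00² + 2·-2·8 = 49.0 → v = 7.00 m/s
t = (v − v₀)/a = (7.00 − 9.00)/-2 = 1.00 s

Phase 2 (constant speed): v₀ = 7.00 m/s, a = 0 m/s².
Constant speed: t = d/v = 68/7.00 = 9.71 s

Phase 3 (accelerating): v₀ = 7.00 m/s, a = 0.7 m/s².
v = v₀ + at → t = (14 − 7.00) / 0.7 = 10.0 s
v² = v₀² + 2aΔx → Δx = (14² − 7.00²)/(2·0.7) = 105 m

Phase 4 (decelerating): v₀ = 14.0 m/s, a = -0.6 m/s².
v = v₀ + at → t = (10 − 14.0) / -0.6 = 6.67 s
v² = v₀² + 2aΔx → Δx = (10² − 14.0²)/(2·-0.6) = 80.0 m
Total distance = 8.00 + 68.0 + 105 + 80.0 = 261 m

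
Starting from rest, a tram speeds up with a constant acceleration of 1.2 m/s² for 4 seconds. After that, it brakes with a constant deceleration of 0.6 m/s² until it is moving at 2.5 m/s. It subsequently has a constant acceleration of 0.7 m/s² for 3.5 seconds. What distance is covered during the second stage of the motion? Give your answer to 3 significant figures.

14.0 m

Phase 1 (accelerating): v₀ = 0 m/s, a = 1.2 m/s².
v = v₀ + at = 0 + (1.2)(4) = 4.80 m/s
Δx = v₀t + ½at² = 0·4 + 0.5·1.2·4² = 9.60 m

Phase 2 (decelerating): v₀ = 4.80 m/s, a = -0.6 m/s².
v = v₀ + at → t = (2.5 − 4.80) / -0.6 = 3.83 s
v² = v₀² + 2aΔx → Δx = (2.5² − 4.80²)/(2·-0.6) = 14.0 m
Distance in phase 2 = 14.0 m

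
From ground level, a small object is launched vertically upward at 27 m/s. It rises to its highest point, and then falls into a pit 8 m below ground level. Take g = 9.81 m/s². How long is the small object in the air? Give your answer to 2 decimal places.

5.79 s

Phase 1 (rising): v₀ = 27.0 m/s, a = -9.81 m/s².
v = v₀ + at → t = (0 − 27.0) / -9.81 = 2.75 s
v² = v₀² + 2aΔx → Δx = (0² − 27.0²)/(2·-9.81) = 37.2 m

Phase 2 (falling): v₀ = 0 m/s, a = -9.81 m/s².
Falls 45.2 m from rest: t = √(2·45.2/9.81) = 3.03 s; v = g·t = 29.8 m/s.
Total time = 2.75 + 3.03 = 5.79 s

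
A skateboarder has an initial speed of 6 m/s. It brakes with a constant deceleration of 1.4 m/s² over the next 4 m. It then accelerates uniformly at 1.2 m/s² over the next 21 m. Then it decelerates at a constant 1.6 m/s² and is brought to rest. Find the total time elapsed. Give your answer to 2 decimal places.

Phase 1 (decelerating): v₀ = 6.00 m/s, a = -1.4 m/s².
v² = v₀² + 2aΔx = 6.00² + 2·-1.4·4 = 24.8 → v = 4.98 m/s
t = (v − v₀)/a = (4.98 − 6.00)/-1.4 = 0.729 s

Phase 2 (accelerating): v₀ = 4.98 m/s, a = 1.2 m/s².
v² = v₀² + 2aΔx = 4.98² + 2·1.2·21 = 75.2 → v = 8.67 m/s
t = (v − v₀)/a = (8.67 − 4.98)/1.2 = 3.08 s

Phase 3 (decelerating): v₀ = 8.67 m/s, a = -1.6 m/s².
v = v₀ + at → t = (0 − 8.67) / -1.6 = 5.42 s
v² = v₀² + 2aΔx → Δx = (0² − 8.67²)/(2·-1.6) = 23.5 m
Total time = 0.729 + 3.08 + 5.42 = 9.22 s

9.22 s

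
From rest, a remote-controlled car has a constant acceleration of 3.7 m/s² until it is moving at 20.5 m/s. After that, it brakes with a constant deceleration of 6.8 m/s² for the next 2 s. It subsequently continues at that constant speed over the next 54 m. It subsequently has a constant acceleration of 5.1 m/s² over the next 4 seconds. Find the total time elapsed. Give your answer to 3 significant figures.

19.4 s

Phase 1 (accelerating): v₀ = 0 m/s, a = 3.7 m/s².
v = v₀ + at → t = (20.5 − 0) / 3.7 = 5.54 s
v² = v₀² + 2aΔx → Δx = (20.5² − 0²)/(2·3.7) = 56.8 m

Phase 2 (decelerating): v₀ = 20.5 m/s, a = -6.8 m/s².
v = v₀ + at = 20.5 + (-6.8)(2) = 6.90 m/s
Δx = v₀t + ½at² = 20.5·2 + 0.5·-6.8·2² = 27.4 m

Phase 3 (constant speed): v₀ = 6.90 m/s, a = 0 m/s².
Constant speed: t = d/v = 54/6.90 = 7.83 s

Phase 4 (accelerating): v₀ = 6.90 m/s, a = 5.1 m/s².
v = v₀ + at = 6.90 + (5.1)(4) = 27.3 m/s
Δx = v₀t + ½at² = 6.90·4 + 0.5·5.1·4² = 68.4 m
Total time = 5.54 + 2.00 + 7.83 + 4.00 = 19.4 s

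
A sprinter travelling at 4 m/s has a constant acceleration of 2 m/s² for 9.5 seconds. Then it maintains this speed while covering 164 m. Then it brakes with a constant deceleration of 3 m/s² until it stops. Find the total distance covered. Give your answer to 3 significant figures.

Phase 1 (accelerating): v₀ = 4.00 m/s, a = 2 m/s².
v = v₀ + at = 4.00 + (2)(9.5) = 23.0 m/s
Δx = v₀t + ½at² = 4.00·9.5 + 0.5·2·9.5² = 128 m

Phase 2 (constant speed): v₀ = 23.0 m/s, a = 0 m/s².
Constant speed: t = d/v = 164/23.0 = 7.13 s

Phase 3 (decelerating): v₀ = 23.0 m/s, a = -3 m/s².
v = v₀ + at → t = (0 − 23.0) / -3 = 7.67 s
v² = v₀² + 2aΔx → Δx = (0² − 23.0²)/(2·-3) = 88.2 m
Total distance = 128 + 164 + 88.2 = 380 m

380 m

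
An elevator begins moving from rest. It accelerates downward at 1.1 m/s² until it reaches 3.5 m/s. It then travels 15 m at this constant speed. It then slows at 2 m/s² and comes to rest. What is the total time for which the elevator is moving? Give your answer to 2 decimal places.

Phase 1 (accelerating): v₀ = 0 m/s, a = 1.1 m/s².
v = v₀ + at → t = (3.5 − 0) / 1.1 = 3.18 s
v² = v₀² + 2aΔx → Δx = (3.5² − 0²)/(2·1.1) = 5.57 m

Phase 2 (constant speed): v₀ = 3.50 m/s, a = 0 m/s².
Constant speed: t = d/v = 15/3.50 = 4.29 s

Phase 3 (decelerating): v₀ = 3.50 m/s, a = -2 m/s².
v = v₀ + at → t = (0 − 3.50) / -2 = 1.75 s
v² = v₀² + 2aΔx → Δx = (0² − 3.50²)/(2·-2) = 3.06 m
Total time = 3.18 + 4.29 + 1.75 = 9.22 s

9.22 s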